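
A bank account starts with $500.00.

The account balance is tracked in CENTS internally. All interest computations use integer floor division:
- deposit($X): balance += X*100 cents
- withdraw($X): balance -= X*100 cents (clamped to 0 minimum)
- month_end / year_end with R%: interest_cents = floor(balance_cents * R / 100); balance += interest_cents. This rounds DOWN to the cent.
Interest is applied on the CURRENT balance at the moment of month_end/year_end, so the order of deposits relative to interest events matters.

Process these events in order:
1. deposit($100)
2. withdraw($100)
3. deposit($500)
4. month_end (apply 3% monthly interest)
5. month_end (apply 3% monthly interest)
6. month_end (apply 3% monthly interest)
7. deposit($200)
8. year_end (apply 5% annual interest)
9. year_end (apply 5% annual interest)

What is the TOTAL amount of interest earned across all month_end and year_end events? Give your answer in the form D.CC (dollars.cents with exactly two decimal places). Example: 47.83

After 1 (deposit($100)): balance=$600.00 total_interest=$0.00
After 2 (withdraw($100)): balance=$500.00 total_interest=$0.00
After 3 (deposit($500)): balance=$1000.00 total_interest=$0.00
After 4 (month_end (apply 3% monthly interest)): balance=$1030.00 total_interest=$30.00
After 5 (month_end (apply 3% monthly interest)): balance=$1060.90 total_interest=$60.90
After 6 (month_end (apply 3% monthly interest)): balance=$1092.72 total_interest=$92.72
After 7 (deposit($200)): balance=$1292.72 total_interest=$92.72
After 8 (year_end (apply 5% annual interest)): balance=$1357.35 total_interest=$157.35
After 9 (year_end (apply 5% annual interest)): balance=$1425.21 total_interest=$225.21

Answer: 225.21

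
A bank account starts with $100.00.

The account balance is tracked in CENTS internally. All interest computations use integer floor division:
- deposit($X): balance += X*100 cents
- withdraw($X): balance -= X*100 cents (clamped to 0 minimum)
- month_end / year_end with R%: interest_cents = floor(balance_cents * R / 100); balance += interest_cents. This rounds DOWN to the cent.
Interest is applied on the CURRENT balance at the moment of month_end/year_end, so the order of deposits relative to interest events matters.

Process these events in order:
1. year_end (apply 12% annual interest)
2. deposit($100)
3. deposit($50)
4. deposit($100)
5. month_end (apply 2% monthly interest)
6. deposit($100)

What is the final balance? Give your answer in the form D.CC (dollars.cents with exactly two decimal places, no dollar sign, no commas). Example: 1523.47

Answer: 469.24

Derivation:
After 1 (year_end (apply 12% annual interest)): balance=$112.00 total_interest=$12.00
After 2 (deposit($100)): balance=$212.00 total_interest=$12.00
After 3 (deposit($50)): balance=$262.00 total_interest=$12.00
After 4 (deposit($100)): balance=$362.00 total_interest=$12.00
After 5 (month_end (apply 2% monthly interest)): balance=$369.24 total_interest=$19.24
After 6 (deposit($100)): balance=$469.24 total_interest=$19.24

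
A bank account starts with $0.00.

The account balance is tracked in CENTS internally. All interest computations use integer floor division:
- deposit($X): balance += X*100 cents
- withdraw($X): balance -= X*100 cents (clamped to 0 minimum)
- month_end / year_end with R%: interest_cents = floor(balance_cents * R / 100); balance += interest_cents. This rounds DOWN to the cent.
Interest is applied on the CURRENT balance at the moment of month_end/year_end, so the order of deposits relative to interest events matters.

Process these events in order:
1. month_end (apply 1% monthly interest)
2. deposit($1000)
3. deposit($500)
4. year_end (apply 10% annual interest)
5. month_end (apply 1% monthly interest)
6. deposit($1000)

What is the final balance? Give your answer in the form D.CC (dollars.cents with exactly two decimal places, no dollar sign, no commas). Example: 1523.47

Answer: 2666.50

Derivation:
After 1 (month_end (apply 1% monthly interest)): balance=$0.00 total_interest=$0.00
After 2 (deposit($1000)): balance=$1000.00 total_interest=$0.00
After 3 (deposit($500)): balance=$1500.00 total_interest=$0.00
After 4 (year_end (apply 10% annual interest)): balance=$1650.00 total_interest=$150.00
After 5 (month_end (apply 1% monthly interest)): balance=$1666.50 total_interest=$166.50
After 6 (deposit($1000)): balance=$2666.50 total_interest=$166.50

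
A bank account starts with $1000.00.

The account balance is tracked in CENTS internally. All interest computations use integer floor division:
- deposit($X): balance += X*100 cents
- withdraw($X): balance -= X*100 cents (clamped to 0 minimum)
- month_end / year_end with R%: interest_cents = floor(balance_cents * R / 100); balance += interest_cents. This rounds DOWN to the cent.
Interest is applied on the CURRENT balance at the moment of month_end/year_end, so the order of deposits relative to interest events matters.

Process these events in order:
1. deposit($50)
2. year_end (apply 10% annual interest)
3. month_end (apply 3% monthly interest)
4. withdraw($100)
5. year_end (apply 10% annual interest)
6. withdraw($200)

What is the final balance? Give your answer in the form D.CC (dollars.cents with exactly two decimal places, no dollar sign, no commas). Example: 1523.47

After 1 (deposit($50)): balance=$1050.00 total_interest=$0.00
After 2 (year_end (apply 10% annual interest)): balance=$1155.00 total_interest=$105.00
After 3 (month_end (apply 3% monthly interest)): balance=$1189.65 total_interest=$139.65
After 4 (withdraw($100)): balance=$1089.65 total_interest=$139.65
After 5 (year_end (apply 10% annual interest)): balance=$1198.61 total_interest=$248.61
After 6 (withdraw($200)): balance=$998.61 total_interest=$248.61

Answer: 998.61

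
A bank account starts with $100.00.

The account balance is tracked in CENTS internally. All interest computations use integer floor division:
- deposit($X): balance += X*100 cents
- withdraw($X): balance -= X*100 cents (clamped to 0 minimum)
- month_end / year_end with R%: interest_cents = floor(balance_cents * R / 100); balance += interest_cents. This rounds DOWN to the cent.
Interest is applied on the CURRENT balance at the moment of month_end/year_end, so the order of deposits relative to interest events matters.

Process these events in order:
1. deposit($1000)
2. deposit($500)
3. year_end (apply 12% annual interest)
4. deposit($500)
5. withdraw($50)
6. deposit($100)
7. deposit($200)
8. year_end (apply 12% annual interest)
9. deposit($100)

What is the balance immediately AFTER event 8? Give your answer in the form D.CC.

After 1 (deposit($1000)): balance=$1100.00 total_interest=$0.00
After 2 (deposit($500)): balance=$1600.00 total_interest=$0.00
After 3 (year_end (apply 12% annual interest)): balance=$1792.00 total_interest=$192.00
After 4 (deposit($500)): balance=$2292.00 total_interest=$192.00
After 5 (withdraw($50)): balance=$2242.00 total_interest=$192.00
After 6 (deposit($100)): balance=$2342.00 total_interest=$192.00
After 7 (deposit($200)): balance=$2542.00 total_interest=$192.00
After 8 (year_end (apply 12% annual interest)): balance=$2847.04 total_interest=$497.04

Answer: 2847.04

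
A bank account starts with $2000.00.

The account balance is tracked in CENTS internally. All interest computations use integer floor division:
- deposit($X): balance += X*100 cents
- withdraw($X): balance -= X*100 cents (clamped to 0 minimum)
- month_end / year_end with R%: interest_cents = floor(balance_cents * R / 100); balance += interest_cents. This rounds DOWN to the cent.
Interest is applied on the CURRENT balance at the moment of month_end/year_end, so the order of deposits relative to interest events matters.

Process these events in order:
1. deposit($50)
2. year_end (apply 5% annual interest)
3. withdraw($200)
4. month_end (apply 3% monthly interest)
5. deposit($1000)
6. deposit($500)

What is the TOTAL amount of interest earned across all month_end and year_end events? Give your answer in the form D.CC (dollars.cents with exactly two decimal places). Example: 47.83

Answer: 161.07

Derivation:
After 1 (deposit($50)): balance=$2050.00 total_interest=$0.00
After 2 (year_end (apply 5% annual interest)): balance=$2152.50 total_interest=$102.50
After 3 (withdraw($200)): balance=$1952.50 total_interest=$102.50
After 4 (month_end (apply 3% monthly interest)): balance=$2011.07 total_interest=$161.07
After 5 (deposit($1000)): balance=$3011.07 total_interest=$161.07
After 6 (deposit($500)): balance=$3511.07 total_interest=$161.07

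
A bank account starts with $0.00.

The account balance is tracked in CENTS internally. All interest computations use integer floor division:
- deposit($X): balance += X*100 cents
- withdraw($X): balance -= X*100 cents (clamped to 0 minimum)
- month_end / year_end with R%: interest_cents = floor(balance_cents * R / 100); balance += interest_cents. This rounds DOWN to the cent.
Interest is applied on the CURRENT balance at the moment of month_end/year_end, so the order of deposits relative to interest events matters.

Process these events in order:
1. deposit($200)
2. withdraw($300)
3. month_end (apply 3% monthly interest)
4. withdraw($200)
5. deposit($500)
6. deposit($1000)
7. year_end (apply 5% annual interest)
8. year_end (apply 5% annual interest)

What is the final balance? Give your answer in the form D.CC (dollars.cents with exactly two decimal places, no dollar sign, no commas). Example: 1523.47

After 1 (deposit($200)): balance=$200.00 total_interest=$0.00
After 2 (withdraw($300)): balance=$0.00 total_interest=$0.00
After 3 (month_end (apply 3% monthly interest)): balance=$0.00 total_interest=$0.00
After 4 (withdraw($200)): balance=$0.00 total_interest=$0.00
After 5 (deposit($500)): balance=$500.00 total_interest=$0.00
After 6 (deposit($1000)): balance=$1500.00 total_interest=$0.00
After 7 (year_end (apply 5% annual interest)): balance=$1575.00 total_interest=$75.00
After 8 (year_end (apply 5% annual interest)): balance=$1653.75 total_interest=$153.75

Answer: 1653.75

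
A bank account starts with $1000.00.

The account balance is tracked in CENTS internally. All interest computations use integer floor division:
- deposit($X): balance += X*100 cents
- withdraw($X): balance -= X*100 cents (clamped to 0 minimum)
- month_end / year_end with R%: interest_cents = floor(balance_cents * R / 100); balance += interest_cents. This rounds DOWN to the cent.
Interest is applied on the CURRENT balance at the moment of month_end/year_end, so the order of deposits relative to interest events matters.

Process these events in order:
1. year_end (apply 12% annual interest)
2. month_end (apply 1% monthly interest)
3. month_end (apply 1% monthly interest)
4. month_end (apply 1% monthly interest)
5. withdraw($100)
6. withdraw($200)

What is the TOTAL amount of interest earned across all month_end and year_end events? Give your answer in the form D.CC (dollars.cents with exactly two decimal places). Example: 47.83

Answer: 153.93

Derivation:
After 1 (year_end (apply 12% annual interest)): balance=$1120.00 total_interest=$120.00
After 2 (month_end (apply 1% monthly interest)): balance=$1131.20 total_interest=$131.20
After 3 (month_end (apply 1% monthly interest)): balance=$1142.51 total_interest=$142.51
After 4 (month_end (apply 1% monthly interest)): balance=$1153.93 total_interest=$153.93
After 5 (withdraw($100)): balance=$1053.93 total_interest=$153.93
After 6 (withdraw($200)): balance=$853.93 total_interest=$153.93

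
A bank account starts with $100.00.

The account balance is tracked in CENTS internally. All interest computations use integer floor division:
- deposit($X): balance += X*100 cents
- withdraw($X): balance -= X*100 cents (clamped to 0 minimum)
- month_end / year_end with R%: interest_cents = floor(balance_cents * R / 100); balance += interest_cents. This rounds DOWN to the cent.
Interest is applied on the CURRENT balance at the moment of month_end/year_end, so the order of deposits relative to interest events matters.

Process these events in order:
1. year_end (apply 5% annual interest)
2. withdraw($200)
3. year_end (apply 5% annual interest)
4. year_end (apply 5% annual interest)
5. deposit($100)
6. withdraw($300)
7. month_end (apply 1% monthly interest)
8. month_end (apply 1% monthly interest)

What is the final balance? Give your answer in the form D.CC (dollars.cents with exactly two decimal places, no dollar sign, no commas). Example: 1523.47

Answer: 0.00

Derivation:
After 1 (year_end (apply 5% annual interest)): balance=$105.00 total_interest=$5.00
After 2 (withdraw($200)): balance=$0.00 total_interest=$5.00
After 3 (year_end (apply 5% annual interest)): balance=$0.00 total_interest=$5.00
After 4 (year_end (apply 5% annual interest)): balance=$0.00 total_interest=$5.00
After 5 (deposit($100)): balance=$100.00 total_interest=$5.00
After 6 (withdraw($300)): balance=$0.00 total_interest=$5.00
After 7 (month_end (apply 1% monthly interest)): balance=$0.00 total_interest=$5.00
After 8 (month_end (apply 1% monthly interest)): balance=$0.00 total_interest=$5.00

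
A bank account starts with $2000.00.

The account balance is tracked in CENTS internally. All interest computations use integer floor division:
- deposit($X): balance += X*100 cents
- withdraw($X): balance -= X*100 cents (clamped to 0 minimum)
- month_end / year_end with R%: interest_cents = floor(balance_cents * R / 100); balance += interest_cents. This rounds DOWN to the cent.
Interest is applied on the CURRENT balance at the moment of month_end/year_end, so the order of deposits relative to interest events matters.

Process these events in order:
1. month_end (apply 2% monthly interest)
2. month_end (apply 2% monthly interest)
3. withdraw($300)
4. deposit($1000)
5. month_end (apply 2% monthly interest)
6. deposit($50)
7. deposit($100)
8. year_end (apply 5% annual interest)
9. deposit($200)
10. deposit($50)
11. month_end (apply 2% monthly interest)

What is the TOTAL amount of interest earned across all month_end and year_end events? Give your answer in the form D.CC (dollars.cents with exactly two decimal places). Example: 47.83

After 1 (month_end (apply 2% monthly interest)): balance=$2040.00 total_interest=$40.00
After 2 (month_end (apply 2% monthly interest)): balance=$2080.80 total_interest=$80.80
After 3 (withdraw($300)): balance=$1780.80 total_interest=$80.80
After 4 (deposit($1000)): balance=$2780.80 total_interest=$80.80
After 5 (month_end (apply 2% monthly interest)): balance=$2836.41 total_interest=$136.41
After 6 (deposit($50)): balance=$2886.41 total_interest=$136.41
After 7 (deposit($100)): balance=$2986.41 total_interest=$136.41
After 8 (year_end (apply 5% annual interest)): balance=$3135.73 total_interest=$285.73
After 9 (deposit($200)): balance=$3335.73 total_interest=$285.73
After 10 (deposit($50)): balance=$3385.73 total_interest=$285.73
After 11 (month_end (apply 2% monthly interest)): balance=$3453.44 total_interest=$353.44

Answer: 353.44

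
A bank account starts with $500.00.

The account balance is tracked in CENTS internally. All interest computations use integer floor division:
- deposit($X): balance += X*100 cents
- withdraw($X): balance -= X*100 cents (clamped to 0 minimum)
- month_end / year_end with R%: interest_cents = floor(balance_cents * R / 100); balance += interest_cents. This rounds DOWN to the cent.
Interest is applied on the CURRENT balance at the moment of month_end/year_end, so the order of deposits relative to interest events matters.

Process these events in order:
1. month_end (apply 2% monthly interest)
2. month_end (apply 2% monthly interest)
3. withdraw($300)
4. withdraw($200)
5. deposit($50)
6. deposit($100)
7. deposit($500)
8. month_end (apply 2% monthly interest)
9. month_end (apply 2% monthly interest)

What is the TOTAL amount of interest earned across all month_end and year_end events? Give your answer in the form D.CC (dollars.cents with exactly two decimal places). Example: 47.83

Answer: 47.27

Derivation:
After 1 (month_end (apply 2% monthly interest)): balance=$510.00 total_interest=$10.00
After 2 (month_end (apply 2% monthly interest)): balance=$520.20 total_interest=$20.20
After 3 (withdraw($300)): balance=$220.20 total_interest=$20.20
After 4 (withdraw($200)): balance=$20.20 total_interest=$20.20
After 5 (deposit($50)): balance=$70.20 total_interest=$20.20
After 6 (deposit($100)): balance=$170.20 total_interest=$20.20
After 7 (deposit($500)): balance=$670.20 total_interest=$20.20
After 8 (month_end (apply 2% monthly interest)): balance=$683.60 total_interest=$33.60
After 9 (month_end (apply 2% monthly interest)): balance=$697.27 total_interest=$47.27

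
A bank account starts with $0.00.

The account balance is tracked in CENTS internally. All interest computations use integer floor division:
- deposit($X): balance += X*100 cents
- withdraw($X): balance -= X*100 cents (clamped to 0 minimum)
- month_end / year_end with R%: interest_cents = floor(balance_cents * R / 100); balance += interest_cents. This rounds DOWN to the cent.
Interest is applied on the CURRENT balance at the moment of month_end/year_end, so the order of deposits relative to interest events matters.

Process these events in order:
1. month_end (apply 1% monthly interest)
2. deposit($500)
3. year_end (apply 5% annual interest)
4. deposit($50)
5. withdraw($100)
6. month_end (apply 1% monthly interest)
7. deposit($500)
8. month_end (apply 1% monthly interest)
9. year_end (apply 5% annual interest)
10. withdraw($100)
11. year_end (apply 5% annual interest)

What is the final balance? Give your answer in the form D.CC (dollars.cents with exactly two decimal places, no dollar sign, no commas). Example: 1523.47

After 1 (month_end (apply 1% monthly interest)): balance=$0.00 total_interest=$0.00
After 2 (deposit($500)): balance=$500.00 total_interest=$0.00
After 3 (year_end (apply 5% annual interest)): balance=$525.00 total_interest=$25.00
After 4 (deposit($50)): balance=$575.00 total_interest=$25.00
After 5 (withdraw($100)): balance=$475.00 total_interest=$25.00
After 6 (month_end (apply 1% monthly interest)): balance=$479.75 total_interest=$29.75
After 7 (deposit($500)): balance=$979.75 total_interest=$29.75
After 8 (month_end (apply 1% monthly interest)): balance=$989.54 total_interest=$39.54
After 9 (year_end (apply 5% annual interest)): balance=$1039.01 total_interest=$89.01
After 10 (withdraw($100)): balance=$939.01 total_interest=$89.01
After 11 (year_end (apply 5% annual interest)): balance=$985.96 total_interest=$135.96

Answer: 985.96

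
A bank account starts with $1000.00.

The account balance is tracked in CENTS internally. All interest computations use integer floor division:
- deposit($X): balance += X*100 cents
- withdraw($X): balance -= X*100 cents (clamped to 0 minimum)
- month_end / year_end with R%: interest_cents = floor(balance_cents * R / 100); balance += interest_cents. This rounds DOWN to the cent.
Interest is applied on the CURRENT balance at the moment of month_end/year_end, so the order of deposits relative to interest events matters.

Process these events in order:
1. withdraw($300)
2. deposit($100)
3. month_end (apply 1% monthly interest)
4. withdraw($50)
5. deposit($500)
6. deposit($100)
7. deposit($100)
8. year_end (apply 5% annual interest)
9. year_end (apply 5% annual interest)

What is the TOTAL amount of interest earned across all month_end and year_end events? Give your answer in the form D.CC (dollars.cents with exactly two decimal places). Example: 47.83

After 1 (withdraw($300)): balance=$700.00 total_interest=$0.00
After 2 (deposit($100)): balance=$800.00 total_interest=$0.00
After 3 (month_end (apply 1% monthly interest)): balance=$808.00 total_interest=$8.00
After 4 (withdraw($50)): balance=$758.00 total_interest=$8.00
After 5 (deposit($500)): balance=$1258.00 total_interest=$8.00
After 6 (deposit($100)): balance=$1358.00 total_interest=$8.00
After 7 (deposit($100)): balance=$1458.00 total_interest=$8.00
After 8 (year_end (apply 5% annual interest)): balance=$1530.90 total_interest=$80.90
After 9 (year_end (apply 5% annual interest)): balance=$1607.44 total_interest=$157.44

Answer: 157.44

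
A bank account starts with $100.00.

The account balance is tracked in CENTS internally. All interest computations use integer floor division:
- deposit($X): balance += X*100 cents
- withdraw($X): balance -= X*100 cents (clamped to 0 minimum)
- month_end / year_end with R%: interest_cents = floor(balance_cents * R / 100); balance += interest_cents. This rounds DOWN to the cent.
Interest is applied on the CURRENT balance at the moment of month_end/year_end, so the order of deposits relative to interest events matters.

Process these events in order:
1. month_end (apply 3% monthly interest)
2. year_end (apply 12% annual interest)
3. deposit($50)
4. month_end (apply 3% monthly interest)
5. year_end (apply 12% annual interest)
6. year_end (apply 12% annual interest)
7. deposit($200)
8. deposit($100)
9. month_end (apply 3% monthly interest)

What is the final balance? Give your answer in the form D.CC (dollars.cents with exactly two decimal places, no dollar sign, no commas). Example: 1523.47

Answer: 529.04

Derivation:
After 1 (month_end (apply 3% monthly interest)): balance=$103.00 total_interest=$3.00
After 2 (year_end (apply 12% annual interest)): balance=$115.36 total_interest=$15.36
After 3 (deposit($50)): balance=$165.36 total_interest=$15.36
After 4 (month_end (apply 3% monthly interest)): balance=$170.32 total_interest=$20.32
After 5 (year_end (apply 12% annual interest)): balance=$190.75 total_interest=$40.75
After 6 (year_end (apply 12% annual interest)): balance=$213.64 total_interest=$63.64
After 7 (deposit($200)): balance=$413.64 total_interest=$63.64
After 8 (deposit($100)): balance=$513.64 total_interest=$63.64
After 9 (month_end (apply 3% monthly interest)): balance=$529.04 total_interest=$79.04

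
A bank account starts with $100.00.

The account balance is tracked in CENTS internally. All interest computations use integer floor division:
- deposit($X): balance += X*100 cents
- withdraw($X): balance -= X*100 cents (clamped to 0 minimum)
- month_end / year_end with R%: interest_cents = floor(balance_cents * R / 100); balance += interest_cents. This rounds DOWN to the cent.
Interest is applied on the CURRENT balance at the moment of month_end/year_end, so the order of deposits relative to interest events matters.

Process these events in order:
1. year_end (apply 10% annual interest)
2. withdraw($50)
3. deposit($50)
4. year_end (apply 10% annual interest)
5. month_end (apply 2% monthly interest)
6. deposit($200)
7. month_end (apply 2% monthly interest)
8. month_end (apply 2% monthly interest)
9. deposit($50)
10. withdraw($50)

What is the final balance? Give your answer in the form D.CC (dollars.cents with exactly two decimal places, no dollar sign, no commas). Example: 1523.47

After 1 (year_end (apply 10% annual interest)): balance=$110.00 total_interest=$10.00
After 2 (withdraw($50)): balance=$60.00 total_interest=$10.00
After 3 (deposit($50)): balance=$110.00 total_interest=$10.00
After 4 (year_end (apply 10% annual interest)): balance=$121.00 total_interest=$21.00
After 5 (month_end (apply 2% monthly interest)): balance=$123.42 total_interest=$23.42
After 6 (deposit($200)): balance=$323.42 total_interest=$23.42
After 7 (month_end (apply 2% monthly interest)): balance=$329.88 total_interest=$29.88
After 8 (month_end (apply 2% monthly interest)): balance=$336.47 total_interest=$36.47
After 9 (deposit($50)): balance=$386.47 total_interest=$36.47
After 10 (withdraw($50)): balance=$336.47 total_interest=$36.47

Answer: 336.47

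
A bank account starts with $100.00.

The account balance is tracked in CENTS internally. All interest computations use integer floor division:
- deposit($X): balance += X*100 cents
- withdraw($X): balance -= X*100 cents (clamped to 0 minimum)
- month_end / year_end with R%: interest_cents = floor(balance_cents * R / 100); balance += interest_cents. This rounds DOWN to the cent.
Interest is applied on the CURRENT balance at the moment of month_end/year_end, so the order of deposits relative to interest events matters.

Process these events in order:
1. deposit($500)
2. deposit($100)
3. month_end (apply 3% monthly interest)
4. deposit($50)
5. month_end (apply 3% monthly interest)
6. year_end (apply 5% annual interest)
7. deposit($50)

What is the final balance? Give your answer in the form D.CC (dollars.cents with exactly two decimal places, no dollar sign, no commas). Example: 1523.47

Answer: 883.83

Derivation:
After 1 (deposit($500)): balance=$600.00 total_interest=$0.00
After 2 (deposit($100)): balance=$700.00 total_interest=$0.00
After 3 (month_end (apply 3% monthly interest)): balance=$721.00 total_interest=$21.00
After 4 (deposit($50)): balance=$771.00 total_interest=$21.00
After 5 (month_end (apply 3% monthly interest)): balance=$794.13 total_interest=$44.13
After 6 (year_end (apply 5% annual interest)): balance=$833.83 total_interest=$83.83
After 7 (deposit($50)): balance=$883.83 total_interest=$83.83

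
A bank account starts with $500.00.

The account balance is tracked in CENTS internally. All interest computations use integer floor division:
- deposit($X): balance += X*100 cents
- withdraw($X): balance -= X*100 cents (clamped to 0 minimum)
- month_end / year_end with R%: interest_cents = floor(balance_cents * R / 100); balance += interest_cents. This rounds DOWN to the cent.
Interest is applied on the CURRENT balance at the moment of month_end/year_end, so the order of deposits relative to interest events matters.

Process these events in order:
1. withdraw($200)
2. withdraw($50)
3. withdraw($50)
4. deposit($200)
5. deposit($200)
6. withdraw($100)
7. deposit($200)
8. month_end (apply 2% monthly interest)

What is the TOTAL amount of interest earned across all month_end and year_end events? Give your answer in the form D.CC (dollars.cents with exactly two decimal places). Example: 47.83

Answer: 14.00

Derivation:
After 1 (withdraw($200)): balance=$300.00 total_interest=$0.00
After 2 (withdraw($50)): balance=$250.00 total_interest=$0.00
After 3 (withdraw($50)): balance=$200.00 total_interest=$0.00
After 4 (deposit($200)): balance=$400.00 total_interest=$0.00
After 5 (deposit($200)): balance=$600.00 total_interest=$0.00
After 6 (withdraw($100)): balance=$500.00 total_interest=$0.00
After 7 (deposit($200)): balance=$700.00 total_interest=$0.00
After 8 (month_end (apply 2% monthly interest)): balance=$714.00 total_interest=$14.00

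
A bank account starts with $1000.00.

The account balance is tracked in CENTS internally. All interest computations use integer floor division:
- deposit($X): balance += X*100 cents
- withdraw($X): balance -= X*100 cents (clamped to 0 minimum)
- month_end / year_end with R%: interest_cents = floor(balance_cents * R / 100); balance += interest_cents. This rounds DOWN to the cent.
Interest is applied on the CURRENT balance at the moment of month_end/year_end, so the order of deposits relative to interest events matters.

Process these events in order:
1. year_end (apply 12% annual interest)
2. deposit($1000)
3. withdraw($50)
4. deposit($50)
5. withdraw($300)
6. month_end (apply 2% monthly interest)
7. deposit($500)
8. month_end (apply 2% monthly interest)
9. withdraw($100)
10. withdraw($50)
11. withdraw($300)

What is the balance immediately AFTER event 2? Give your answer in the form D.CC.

Answer: 2120.00

Derivation:
After 1 (year_end (apply 12% annual interest)): balance=$1120.00 total_interest=$120.00
After 2 (deposit($1000)): balance=$2120.00 total_interest=$120.00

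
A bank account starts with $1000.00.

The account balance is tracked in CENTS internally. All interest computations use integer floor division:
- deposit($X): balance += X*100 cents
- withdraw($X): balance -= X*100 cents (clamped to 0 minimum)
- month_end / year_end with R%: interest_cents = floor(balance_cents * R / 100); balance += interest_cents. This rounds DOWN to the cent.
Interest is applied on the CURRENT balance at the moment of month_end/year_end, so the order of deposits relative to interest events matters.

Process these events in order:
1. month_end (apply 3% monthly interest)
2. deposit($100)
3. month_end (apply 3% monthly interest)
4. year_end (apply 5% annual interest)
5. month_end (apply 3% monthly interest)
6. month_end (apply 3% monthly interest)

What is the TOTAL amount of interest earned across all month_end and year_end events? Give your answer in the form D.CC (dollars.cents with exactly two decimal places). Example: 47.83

Answer: 196.51

Derivation:
After 1 (month_end (apply 3% monthly interest)): balance=$1030.00 total_interest=$30.00
After 2 (deposit($100)): balance=$1130.00 total_interest=$30.00
After 3 (month_end (apply 3% monthly interest)): balance=$1163.90 total_interest=$63.90
After 4 (year_end (apply 5% annual interest)): balance=$1222.09 total_interest=$122.09
After 5 (month_end (apply 3% monthly interest)): balance=$1258.75 total_interest=$158.75
After 6 (month_end (apply 3% monthly interest)): balance=$1296.51 total_interest=$196.51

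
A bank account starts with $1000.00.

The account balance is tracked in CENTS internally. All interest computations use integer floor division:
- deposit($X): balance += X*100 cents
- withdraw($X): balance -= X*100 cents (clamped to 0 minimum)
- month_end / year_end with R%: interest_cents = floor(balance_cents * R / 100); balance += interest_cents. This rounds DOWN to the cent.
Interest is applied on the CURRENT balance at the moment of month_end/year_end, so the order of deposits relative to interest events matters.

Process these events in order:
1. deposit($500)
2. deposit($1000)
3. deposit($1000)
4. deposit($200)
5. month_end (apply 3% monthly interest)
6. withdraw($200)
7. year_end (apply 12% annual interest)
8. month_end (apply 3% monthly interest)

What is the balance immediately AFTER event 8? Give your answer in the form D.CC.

After 1 (deposit($500)): balance=$1500.00 total_interest=$0.00
After 2 (deposit($1000)): balance=$2500.00 total_interest=$0.00
After 3 (deposit($1000)): balance=$3500.00 total_interest=$0.00
After 4 (deposit($200)): balance=$3700.00 total_interest=$0.00
After 5 (month_end (apply 3% monthly interest)): balance=$3811.00 total_interest=$111.00
After 6 (withdraw($200)): balance=$3611.00 total_interest=$111.00
After 7 (year_end (apply 12% annual interest)): balance=$4044.32 total_interest=$544.32
After 8 (month_end (apply 3% monthly interest)): balance=$4165.64 total_interest=$665.64

Answer: 4165.64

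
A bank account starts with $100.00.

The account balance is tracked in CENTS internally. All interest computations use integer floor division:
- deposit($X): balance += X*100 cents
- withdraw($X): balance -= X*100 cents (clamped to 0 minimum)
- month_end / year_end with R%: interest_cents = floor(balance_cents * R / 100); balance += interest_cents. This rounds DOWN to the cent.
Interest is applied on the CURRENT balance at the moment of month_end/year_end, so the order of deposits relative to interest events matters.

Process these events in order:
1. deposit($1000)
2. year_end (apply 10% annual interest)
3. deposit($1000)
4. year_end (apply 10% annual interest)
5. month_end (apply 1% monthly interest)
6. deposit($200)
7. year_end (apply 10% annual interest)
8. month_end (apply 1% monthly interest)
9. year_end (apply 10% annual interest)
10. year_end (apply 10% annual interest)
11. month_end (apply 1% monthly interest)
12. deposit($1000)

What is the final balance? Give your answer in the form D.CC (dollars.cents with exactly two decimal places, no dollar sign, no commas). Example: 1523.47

After 1 (deposit($1000)): balance=$1100.00 total_interest=$0.00
After 2 (year_end (apply 10% annual interest)): balance=$1210.00 total_interest=$110.00
After 3 (deposit($1000)): balance=$2210.00 total_interest=$110.00
After 4 (year_end (apply 10% annual interest)): balance=$2431.00 total_interest=$331.00
After 5 (month_end (apply 1% monthly interest)): balance=$2455.31 total_interest=$355.31
After 6 (deposit($200)): balance=$2655.31 total_interest=$355.31
After 7 (year_end (apply 10% annual interest)): balance=$2920.84 total_interest=$620.84
After 8 (month_end (apply 1% monthly interest)): balance=$2950.04 total_interest=$650.04
After 9 (year_end (apply 10% annual interest)): balance=$3245.04 total_interest=$945.04
After 10 (year_end (apply 10% annual interest)): balance=$3569.54 total_interest=$1269.54
After 11 (month_end (apply 1% monthly interest)): balance=$3605.23 total_interest=$1305.23
After 12 (deposit($1000)): balance=$4605.23 total_interest=$1305.23

Answer: 4605.23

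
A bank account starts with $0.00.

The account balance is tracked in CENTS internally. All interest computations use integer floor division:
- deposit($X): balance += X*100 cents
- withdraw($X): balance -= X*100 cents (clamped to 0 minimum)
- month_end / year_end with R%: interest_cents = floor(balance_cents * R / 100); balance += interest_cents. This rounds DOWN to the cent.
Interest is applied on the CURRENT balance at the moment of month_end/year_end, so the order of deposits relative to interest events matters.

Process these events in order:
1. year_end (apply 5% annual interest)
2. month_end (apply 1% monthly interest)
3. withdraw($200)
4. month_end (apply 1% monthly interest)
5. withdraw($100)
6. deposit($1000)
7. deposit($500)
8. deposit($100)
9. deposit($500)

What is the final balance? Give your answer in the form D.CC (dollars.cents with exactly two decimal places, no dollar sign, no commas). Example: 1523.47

Answer: 2100.00

Derivation:
After 1 (year_end (apply 5% annual interest)): balance=$0.00 total_interest=$0.00
After 2 (month_end (apply 1% monthly interest)): balance=$0.00 total_interest=$0.00
After 3 (withdraw($200)): balance=$0.00 total_interest=$0.00
After 4 (month_end (apply 1% monthly interest)): balance=$0.00 total_interest=$0.00
After 5 (withdraw($100)): balance=$0.00 total_interest=$0.00
After 6 (deposit($1000)): balance=$1000.00 total_interest=$0.00
After 7 (deposit($500)): balance=$1500.00 total_interest=$0.00
After 8 (deposit($100)): balance=$1600.00 total_interest=$0.00
After 9 (deposit($500)): balance=$2100.00 total_interest=$0.00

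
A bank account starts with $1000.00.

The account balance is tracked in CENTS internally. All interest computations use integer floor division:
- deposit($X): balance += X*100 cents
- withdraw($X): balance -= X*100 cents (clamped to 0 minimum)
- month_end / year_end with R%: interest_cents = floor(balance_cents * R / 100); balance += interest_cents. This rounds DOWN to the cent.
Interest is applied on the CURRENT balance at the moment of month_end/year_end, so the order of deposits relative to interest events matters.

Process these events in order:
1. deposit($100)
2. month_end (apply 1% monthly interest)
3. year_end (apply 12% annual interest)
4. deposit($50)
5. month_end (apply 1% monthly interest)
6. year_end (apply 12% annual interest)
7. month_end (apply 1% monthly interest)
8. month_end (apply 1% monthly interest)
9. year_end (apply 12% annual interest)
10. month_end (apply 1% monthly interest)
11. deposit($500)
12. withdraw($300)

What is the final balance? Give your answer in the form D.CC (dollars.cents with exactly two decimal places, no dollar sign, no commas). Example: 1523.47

After 1 (deposit($100)): balance=$1100.00 total_interest=$0.00
After 2 (month_end (apply 1% monthly interest)): balance=$1111.00 total_interest=$11.00
After 3 (year_end (apply 12% annual interest)): balance=$1244.32 total_interest=$144.32
After 4 (deposit($50)): balance=$1294.32 total_interest=$144.32
After 5 (month_end (apply 1% monthly interest)): balance=$1307.26 total_interest=$157.26
After 6 (year_end (apply 12% annual interest)): balance=$1464.13 total_interest=$314.13
After 7 (month_end (apply 1% monthly interest)): balance=$1478.77 total_interest=$328.77
After 8 (month_end (apply 1% monthly interest)): balance=$1493.55 total_interest=$343.55
After 9 (year_end (apply 12% annual interest)): balance=$1672.77 total_interest=$522.77
After 10 (month_end (apply 1% monthly interest)): balance=$1689.49 total_interest=$539.49
After 11 (deposit($500)): balance=$2189.49 total_interest=$539.49
After 12 (withdraw($300)): balance=$1889.49 total_interest=$539.49

Answer: 1889.49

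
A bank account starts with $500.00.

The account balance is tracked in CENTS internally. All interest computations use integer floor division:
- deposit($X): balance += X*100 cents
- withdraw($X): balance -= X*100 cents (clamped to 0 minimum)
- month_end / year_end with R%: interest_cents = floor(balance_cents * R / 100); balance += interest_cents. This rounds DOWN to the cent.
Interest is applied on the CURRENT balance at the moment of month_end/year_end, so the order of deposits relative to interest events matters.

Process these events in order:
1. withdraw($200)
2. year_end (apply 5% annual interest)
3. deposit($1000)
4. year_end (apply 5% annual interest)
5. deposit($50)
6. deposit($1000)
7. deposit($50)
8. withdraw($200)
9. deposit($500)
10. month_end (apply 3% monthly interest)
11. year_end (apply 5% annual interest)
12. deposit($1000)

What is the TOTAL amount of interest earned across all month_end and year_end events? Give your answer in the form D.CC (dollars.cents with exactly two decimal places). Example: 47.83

After 1 (withdraw($200)): balance=$300.00 total_interest=$0.00
After 2 (year_end (apply 5% annual interest)): balance=$315.00 total_interest=$15.00
After 3 (deposit($1000)): balance=$1315.00 total_interest=$15.00
After 4 (year_end (apply 5% annual interest)): balance=$1380.75 total_interest=$80.75
After 5 (deposit($50)): balance=$1430.75 total_interest=$80.75
After 6 (deposit($1000)): balance=$2430.75 total_interest=$80.75
After 7 (deposit($50)): balance=$2480.75 total_interest=$80.75
After 8 (withdraw($200)): balance=$2280.75 total_interest=$80.75
After 9 (deposit($500)): balance=$2780.75 total_interest=$80.75
After 10 (month_end (apply 3% monthly interest)): balance=$2864.17 total_interest=$164.17
After 11 (year_end (apply 5% annual interest)): balance=$3007.37 total_interest=$307.37
After 12 (deposit($1000)): balance=$4007.37 total_interest=$307.37

Answer: 307.37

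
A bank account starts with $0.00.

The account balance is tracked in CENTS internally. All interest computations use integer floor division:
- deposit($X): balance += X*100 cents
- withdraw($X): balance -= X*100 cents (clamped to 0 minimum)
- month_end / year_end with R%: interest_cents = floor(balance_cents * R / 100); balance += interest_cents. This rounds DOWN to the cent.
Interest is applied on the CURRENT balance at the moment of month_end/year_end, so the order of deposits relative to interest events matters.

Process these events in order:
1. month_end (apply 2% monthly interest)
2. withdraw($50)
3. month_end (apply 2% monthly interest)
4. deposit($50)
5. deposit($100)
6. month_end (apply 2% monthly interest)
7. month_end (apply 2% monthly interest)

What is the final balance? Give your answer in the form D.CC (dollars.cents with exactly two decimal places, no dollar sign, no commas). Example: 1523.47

After 1 (month_end (apply 2% monthly interest)): balance=$0.00 total_interest=$0.00
After 2 (withdraw($50)): balance=$0.00 total_interest=$0.00
After 3 (month_end (apply 2% monthly interest)): balance=$0.00 total_interest=$0.00
After 4 (deposit($50)): balance=$50.00 total_interest=$0.00
After 5 (deposit($100)): balance=$150.00 total_interest=$0.00
After 6 (month_end (apply 2% monthly interest)): balance=$153.00 total_interest=$3.00
After 7 (month_end (apply 2% monthly interest)): balance=$156.06 total_interest=$6.06

Answer: 156.06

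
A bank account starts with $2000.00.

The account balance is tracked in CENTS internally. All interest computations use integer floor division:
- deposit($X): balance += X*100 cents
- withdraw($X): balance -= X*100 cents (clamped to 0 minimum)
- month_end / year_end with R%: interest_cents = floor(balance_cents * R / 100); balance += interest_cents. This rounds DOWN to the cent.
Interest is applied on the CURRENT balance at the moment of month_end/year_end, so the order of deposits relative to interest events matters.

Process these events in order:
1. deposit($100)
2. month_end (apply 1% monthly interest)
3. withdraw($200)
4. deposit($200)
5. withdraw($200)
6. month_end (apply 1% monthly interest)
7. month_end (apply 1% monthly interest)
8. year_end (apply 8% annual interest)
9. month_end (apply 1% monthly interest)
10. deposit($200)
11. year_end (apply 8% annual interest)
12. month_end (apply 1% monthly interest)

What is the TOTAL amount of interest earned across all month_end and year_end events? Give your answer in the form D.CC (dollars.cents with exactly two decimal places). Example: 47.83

Answer: 449.77

Derivation:
After 1 (deposit($100)): balance=$2100.00 total_interest=$0.00
After 2 (month_end (apply 1% monthly interest)): balance=$2121.00 total_interest=$21.00
After 3 (withdraw($200)): balance=$1921.00 total_interest=$21.00
After 4 (deposit($200)): balance=$2121.00 total_interest=$21.00
After 5 (withdraw($200)): balance=$1921.00 total_interest=$21.00
After 6 (month_end (apply 1% monthly interest)): balance=$1940.21 total_interest=$40.21
After 7 (month_end (apply 1% monthly interest)): balance=$1959.61 total_interest=$59.61
After 8 (year_end (apply 8% annual interest)): balance=$2116.37 total_interest=$216.37
After 9 (month_end (apply 1% monthly interest)): balance=$2137.53 total_interest=$237.53
After 10 (deposit($200)): balance=$2337.53 total_interest=$237.53
After 11 (year_end (apply 8% annual interest)): balance=$2524.53 total_interest=$424.53
After 12 (month_end (apply 1% monthly interest)): balance=$2549.77 total_interest=$449.77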